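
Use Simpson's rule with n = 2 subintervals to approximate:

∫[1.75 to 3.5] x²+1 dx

f(x) = x²+1
a = 1.75, b = 3.5, n = 2
h = (b - a)/n = 0.875000

Simpson's rule: (h/3)[f(x₀) + 4f(x₁) + 2f(x₂) + ... + f(xₙ)]

x_0 = 1.7500, f(x_0) = 4.062500, coefficient = 1
x_1 = 2.6250, f(x_1) = 7.890625, coefficient = 4
x_2 = 3.5000, f(x_2) = 13.250000, coefficient = 1

I ≈ (0.875000/3) × 48.875000 = 14.255208
Exact value: 14.255208
Error: 0.000000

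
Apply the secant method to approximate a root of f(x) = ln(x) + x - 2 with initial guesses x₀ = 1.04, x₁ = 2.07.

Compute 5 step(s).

f(x) = ln(x) + x - 2
x₀ = 1.04, x₁ = 2.07

Secant formula: x_{n+1} = x_n - f(x_n)(x_n - x_{n-1})/(f(x_n) - f(x_{n-1}))

Iteration 1:
  f(1.040000) = -0.920779
  f(2.070000) = 0.797549
  x_2 = 2.070000 - 0.797549×(2.070000 - 1.040000)/(0.797549 - (-0.920779))
       = 1.591933
Iteration 2:
  f(2.070000) = 0.797549
  f(1.591933) = 0.056883
  x_3 = 1.591933 - 0.056883×(1.591933 - 2.070000)/(0.056883 - 0.797549)
       = 1.555218
Iteration 3:
  f(1.591933) = 0.056883
  f(1.555218) = -0.003166
  x_4 = 1.555218 - (-0.003166)×(1.555218 - 1.591933)/(-0.003166 - 0.056883)
       = 1.557154
Iteration 4:
  f(1.555218) = -0.003166
  f(1.557154) = 0.000014
  x_5 = 1.557154 - 0.000014×(1.557154 - 1.555218)/(0.000014 - (-0.003166))
       = 1.557146
Iteration 5:
  f(1.557154) = 0.000014
  f(1.557146) = 0.000000
  x_6 = 1.557146 - 0.000000×(1.557146 - 1.557154)/(0.000000 - 0.000014)
       = 1.557146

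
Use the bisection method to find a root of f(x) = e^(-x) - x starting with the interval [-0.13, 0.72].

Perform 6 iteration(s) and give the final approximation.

f(x) = e^(-x) - x
Initial interval: [-0.13, 0.72]

Iteration 1:
  c_1 = (-0.130000 + 0.720000)/2 = 0.295000
  f(c_1) = f(0.295000) = 0.449532
  f(a) × f(c) ≥ 0, new interval: [0.295000, 0.720000]
Iteration 2:
  c_2 = (0.295000 + 0.720000)/2 = 0.507500
  f(c_2) = f(0.507500) = 0.094499
  f(a) × f(c) ≥ 0, new interval: [0.507500, 0.720000]
Iteration 3:
  c_3 = (0.507500 + 0.720000)/2 = 0.613750
  f(c_3) = f(0.613750) = -0.072433
  f(a) × f(c) < 0, new interval: [0.507500, 0.613750]
Iteration 4:
  c_4 = (0.507500 + 0.613750)/2 = 0.560625
  f(c_4) = f(0.560625) = 0.010227
  f(a) × f(c) ≥ 0, new interval: [0.560625, 0.613750]
Iteration 5:
  c_5 = (0.560625 + 0.613750)/2 = 0.587187
  f(c_5) = f(0.587187) = -0.031299
  f(a) × f(c) < 0, new interval: [0.560625, 0.587187]
Iteration 6:
  c_6 = (0.560625 + 0.587187)/2 = 0.573906
  f(c_6) = f(0.573906) = -0.010586
  f(a) × f(c) < 0, new interval: [0.560625, 0.573906]

After 6 iteration(s), the approximation is c_6 = 0.573906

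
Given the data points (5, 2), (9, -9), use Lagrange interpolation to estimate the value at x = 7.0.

Lagrange interpolation formula:
P(x) = Σ yᵢ × Lᵢ(x)
where Lᵢ(x) = Π_{j≠i} (x - xⱼ)/(xᵢ - xⱼ)

L_0(7.0) = (7.0 - 9)/(5 - 9) = 0.500000
L_1(7.0) = (7.0 - 5)/(9 - 5) = 0.500000

P(7.0) = 2×L_0(7.0) + (-9)×L_1(7.0)
P(7.0) = -3.500000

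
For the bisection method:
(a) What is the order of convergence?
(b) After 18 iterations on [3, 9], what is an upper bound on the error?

(a) Bisection has linear (order 1) convergence; the error is halved each step.

(b) Error bound = (b-a)/2^n = (9 - 3)/2^{18}
    = 6/2^{18}

(a) 1 (linear); (b) error ≤ 2.29e-05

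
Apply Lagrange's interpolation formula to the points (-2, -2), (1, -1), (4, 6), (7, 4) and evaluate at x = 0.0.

Lagrange interpolation formula:
P(x) = Σ yᵢ × Lᵢ(x)
where Lᵢ(x) = Π_{j≠i} (x - xⱼ)/(xᵢ - xⱼ)

L_0(0.0) = (0.0 - 1)/(-2 - 1) × (0.0 - 4)/(-2 - 4) × (0.0 - 7)/(-2 - 7) = 0.172840
L_1(0.0) = (0.0 - (-2))/(1 - (-2)) × (0.0 - 4)/(1 - 4) × (0.0 - 7)/(1 - 7) = 1.037037
L_2(0.0) = (0.0 - (-2))/(4 - (-2)) × (0.0 - 1)/(4 - 1) × (0.0 - 7)/(4 - 7) = -0.259259
L_3(0.0) = (0.0 - (-2))/(7 - (-2)) × (0.0 - 1)/(7 - 1) × (0.0 - 4)/(7 - 4) = 0.049383

P(0.0) = (-2)×L_0(0.0) + (-1)×L_1(0.0) + 6×L_2(0.0) + 4×L_3(0.0)
P(0.0) = -2.740741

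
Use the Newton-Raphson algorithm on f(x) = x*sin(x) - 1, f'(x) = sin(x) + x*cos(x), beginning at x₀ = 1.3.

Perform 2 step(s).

f(x) = x*sin(x) - 1
f'(x) = sin(x) + x*cos(x)
x₀ = 1.3

Newton-Raphson formula: x_{n+1} = x_n - f(x_n)/f'(x_n)

Iteration 1:
  f(1.300000) = 0.252626
  f'(1.300000) = 1.311307
  x_1 = 1.300000 - 0.252626/1.311307 = 1.107348
Iteration 2:
  f(1.107348) = -0.009459
  f'(1.107348) = 1.389540
  x_2 = 1.107348 - (-0.009459)/1.389540 = 1.114155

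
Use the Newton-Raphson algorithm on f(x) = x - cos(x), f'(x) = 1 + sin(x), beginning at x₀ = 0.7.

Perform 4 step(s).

f(x) = x - cos(x)
f'(x) = 1 + sin(x)
x₀ = 0.7

Newton-Raphson formula: x_{n+1} = x_n - f(x_n)/f'(x_n)

Iteration 1:
  f(0.700000) = -0.064842
  f'(0.700000) = 1.644218
  x_1 = 0.700000 - (-0.064842)/1.644218 = 0.739436
Iteration 2:
  f(0.739436) = 0.000588
  f'(0.739436) = 1.673872
  x_2 = 0.739436 - 0.000588/1.673872 = 0.739085
Iteration 3:
  f(0.739085) = 0.000000
  f'(0.739085) = 1.673612
  x_3 = 0.739085 - 0.000000/1.673612 = 0.739085
Iteration 4:
  f(0.739085) = 0.000000
  f'(0.739085) = 1.673612
  x_4 = 0.739085 - 0.000000/1.673612 = 0.739085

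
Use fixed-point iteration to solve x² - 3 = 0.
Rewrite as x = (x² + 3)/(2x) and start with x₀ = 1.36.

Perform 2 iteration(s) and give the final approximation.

Equation: x² - 3 = 0
Fixed-point form: x = (x² + 3)/(2x)
x₀ = 1.36

x_1 = g(1.360000) = 1.782941
x_2 = g(1.782941) = 1.732777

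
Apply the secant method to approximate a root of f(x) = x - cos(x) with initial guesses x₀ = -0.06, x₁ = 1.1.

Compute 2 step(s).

f(x) = x - cos(x)
x₀ = -0.06, x₁ = 1.1

Secant formula: x_{n+1} = x_n - f(x_n)(x_n - x_{n-1})/(f(x_n) - f(x_{n-1}))

Iteration 1:
  f(-0.060000) = -1.058201
  f(1.100000) = 0.646404
  x_2 = 1.100000 - 0.646404×(1.100000 - (-0.060000))/(0.646404 - (-1.058201))
       = 0.660116
Iteration 2:
  f(1.100000) = 0.646404
  f(0.660116) = -0.129805
  x_3 = 0.660116 - (-0.129805)×(0.660116 - 1.100000)/(-0.129805 - 0.646404)
       = 0.733678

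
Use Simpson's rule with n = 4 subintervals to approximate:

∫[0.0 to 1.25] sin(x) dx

f(x) = sin(x)
a = 0.0, b = 1.25, n = 4
h = (b - a)/n = 0.312500

Simpson's rule: (h/3)[f(x₀) + 4f(x₁) + 2f(x₂) + ... + f(xₙ)]

x_0 = 0.0000, f(x_0) = 0.000000, coefficient = 1
x_1 = 0.3125, f(x_1) = 0.307439, coefficient = 4
x_2 = 0.6250, f(x_2) = 0.585097, coefficient = 2
x_3 = 0.9375, f(x_3) = 0.806081, coefficient = 4
x_4 = 1.2500, f(x_4) = 0.948985, coefficient = 1

I ≈ (0.312500/3) × 6.573258 = 0.684714
Exact value: 0.684678
Error: 0.000037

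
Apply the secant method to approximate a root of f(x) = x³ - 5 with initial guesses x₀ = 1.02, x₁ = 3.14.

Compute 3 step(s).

f(x) = x³ - 5
x₀ = 1.02, x₁ = 3.14

Secant formula: x_{n+1} = x_n - f(x_n)(x_n - x_{n-1})/(f(x_n) - f(x_{n-1}))

Iteration 1:
  f(1.020000) = -3.938792
  f(3.140000) = 25.959144
  x_2 = 3.140000 - 25.959144×(3.140000 - 1.020000)/(25.959144 - (-3.938792))
       = 1.299291
Iteration 2:
  f(3.140000) = 25.959144
  f(1.299291) = -2.806590
  x_3 = 1.299291 - (-2.806590)×(1.299291 - 3.140000)/(-2.806590 - 25.959144)
       = 1.478884
Iteration 3:
  f(1.299291) = -2.806590
  f(1.478884) = -1.765535
  x_4 = 1.478884 - (-1.765535)×(1.478884 - 1.299291)/(-1.765535 - (-2.806590))
       = 1.783457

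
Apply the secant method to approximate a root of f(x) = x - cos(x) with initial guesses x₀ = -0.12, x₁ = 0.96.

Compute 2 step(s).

f(x) = x - cos(x)
x₀ = -0.12, x₁ = 0.96

Secant formula: x_{n+1} = x_n - f(x_n)(x_n - x_{n-1})/(f(x_n) - f(x_{n-1}))

Iteration 1:
  f(-0.120000) = -1.112809
  f(0.960000) = 0.386480
  x_2 = 0.960000 - 0.386480×(0.960000 - (-0.120000))/(0.386480 - (-1.112809))
       = 0.681602
Iteration 2:
  f(0.960000) = 0.386480
  f(0.681602) = -0.094962
  x_3 = 0.681602 - (-0.094962)×(0.681602 - 0.960000)/(-0.094962 - 0.386480)
       = 0.736515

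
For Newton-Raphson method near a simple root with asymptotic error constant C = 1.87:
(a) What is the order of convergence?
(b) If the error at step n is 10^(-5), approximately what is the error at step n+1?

(a) Newton-Raphson has quadratic (order 2) convergence near simple roots.
    This means |e_{n+1}| ≈ C|e_n|².

(b) With |e_n| = 10^(-5) and C = 1.87:
    |e_{n+1}| ≈ 1.87 × (10^(-5))² = 1.87 × 10^(-10)

(a) 2 (quadratic); (b) |e_{n+1}| ≈ 1.870e-10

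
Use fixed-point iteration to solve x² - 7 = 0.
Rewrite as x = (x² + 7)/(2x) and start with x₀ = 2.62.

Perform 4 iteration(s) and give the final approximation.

Equation: x² - 7 = 0
Fixed-point form: x = (x² + 7)/(2x)
x₀ = 2.62

x_1 = g(2.620000) = 2.645878
x_2 = g(2.645878) = 2.645751
x_3 = g(2.645751) = 2.645751
x_4 = g(2.645751) = 2.645751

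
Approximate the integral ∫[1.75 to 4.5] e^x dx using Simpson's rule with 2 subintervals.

f(x) = e^x
a = 1.75, b = 4.5, n = 2
h = (b - a)/n = 1.375000

Simpson's rule: (h/3)[f(x₀) + 4f(x₁) + 2f(x₂) + ... + f(xₙ)]

x_0 = 1.7500, f(x_0) = 5.754603, coefficient = 1
x_1 = 3.1250, f(x_1) = 22.759895, coefficient = 4
x_2 = 4.5000, f(x_2) = 90.017131, coefficient = 1

I ≈ (1.375000/3) × 186.811314 = 85.621852
Exact value: 84.262529
Error: 1.359324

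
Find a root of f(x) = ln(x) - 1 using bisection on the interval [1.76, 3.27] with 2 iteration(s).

f(x) = ln(x) - 1
Initial interval: [1.76, 3.27]

Iteration 1:
  c_1 = (1.760000 + 3.270000)/2 = 2.515000
  f(c_1) = f(2.515000) = -0.077727
  f(a) × f(c) ≥ 0, new interval: [2.515000, 3.270000]
Iteration 2:
  c_2 = (2.515000 + 3.270000)/2 = 2.892500
  f(c_2) = f(2.892500) = 0.062121
  f(a) × f(c) < 0, new interval: [2.515000, 2.892500]

After 2 iteration(s), the approximation is c_2 = 2.892500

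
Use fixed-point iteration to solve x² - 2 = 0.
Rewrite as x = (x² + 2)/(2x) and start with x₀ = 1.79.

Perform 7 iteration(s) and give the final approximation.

Equation: x² - 2 = 0
Fixed-point form: x = (x² + 2)/(2x)
x₀ = 1.79

x_1 = g(1.790000) = 1.453659
x_2 = g(1.453659) = 1.414749
x_3 = g(1.414749) = 1.414214
x_4 = g(1.414214) = 1.414214
x_5 = g(1.414214) = 1.414214
x_6 = g(1.414214) = 1.414214
x_7 = g(1.414214) = 1.414214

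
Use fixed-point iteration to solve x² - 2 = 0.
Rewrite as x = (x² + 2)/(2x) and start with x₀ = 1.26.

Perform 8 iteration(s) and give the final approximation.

Equation: x² - 2 = 0
Fixed-point form: x = (x² + 2)/(2x)
x₀ = 1.26

x_1 = g(1.260000) = 1.423651
x_2 = g(1.423651) = 1.414245
x_3 = g(1.414245) = 1.414214
x_4 = g(1.414214) = 1.414214
x_5 = g(1.414214) = 1.414214
x_6 = g(1.414214) = 1.414214
x_7 = g(1.414214) = 1.414214
x_8 = g(1.414214) = 1.414214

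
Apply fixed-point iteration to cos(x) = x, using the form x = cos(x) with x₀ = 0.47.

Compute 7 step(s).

Equation: cos(x) = x
Fixed-point form: x = cos(x)
x₀ = 0.47

x_1 = g(0.470000) = 0.891568
x_2 = g(0.891568) = 0.628193
x_3 = g(0.628193) = 0.809091
x_4 = g(0.809091) = 0.690157
x_5 = g(0.690157) = 0.771146
x_6 = g(0.771146) = 0.717112
x_7 = g(0.717112) = 0.753707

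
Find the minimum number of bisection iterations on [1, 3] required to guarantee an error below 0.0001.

We need (b-a)/2^n ≤ 0.0001
(3 - 1)/2^n ≤ 0.0001
2/2^n ≤ 0.0001
2^n ≥ 20000
n ≥ log₂(20000) = 14.29
n ≥ 15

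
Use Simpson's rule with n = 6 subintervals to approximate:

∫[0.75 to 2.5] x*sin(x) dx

f(x) = x*sin(x)
a = 0.75, b = 2.5, n = 6
h = (b - a)/n = 0.291667

Simpson's rule: (h/3)[f(x₀) + 4f(x₁) + 2f(x₂) + ... + f(xₙ)]

x_0 = 0.7500, f(x_0) = 0.511229, coefficient = 1
x_1 = 1.0417, f(x_1) = 0.899215, coefficient = 4
x_2 = 1.3333, f(x_2) = 1.295917, coefficient = 2
x_3 = 1.6250, f(x_3) = 1.622613, coefficient = 4
x_4 = 1.9167, f(x_4) = 1.803163, coefficient = 2
x_5 = 2.2083, f(x_5) = 1.774538, coefficient = 4
x_6 = 2.5000, f(x_6) = 1.496180, coefficient = 1

I ≈ (0.291667/3) × 25.391036 = 2.468573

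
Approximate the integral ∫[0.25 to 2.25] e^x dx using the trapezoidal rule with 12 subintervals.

f(x) = e^x
a = 0.25, b = 2.25, n = 12
h = (b - a)/n = 0.166667

Trapezoidal rule: (h/2)[f(x₀) + 2f(x₁) + 2f(x₂) + ... + f(xₙ)]

x_0 = 0.2500, f(x_0) = 1.284025, coefficient = 1
x_1 = 0.4167, f(x_1) = 1.516897, coefficient = 2
x_2 = 0.5833, f(x_2) = 1.792002, coefficient = 2
x_3 = 0.7500, f(x_3) = 2.117000, coefficient = 2
x_4 = 0.9167, f(x_4) = 2.500940, coefficient = 2
x_5 = 1.0833, f(x_5) = 2.954512, coefficient = 2
x_6 = 1.2500, f(x_6) = 3.490343, coefficient = 2
x_7 = 1.4167, f(x_7) = 4.123353, coefficient = 2
x_8 = 1.5833, f(x_8) = 4.871166, coefficient = 2
x_9 = 1.7500, f(x_9) = 5.754603, coefficient = 2
x_10 = 1.9167, f(x_10) = 6.798260, coefficient = 2
x_11 = 2.0833, f(x_11) = 8.031195, coefficient = 2
x_12 = 2.2500, f(x_12) = 9.487736, coefficient = 1

I ≈ (0.166667/2) × 98.672300 = 8.222692
Exact value: 8.203710
Error: 0.018981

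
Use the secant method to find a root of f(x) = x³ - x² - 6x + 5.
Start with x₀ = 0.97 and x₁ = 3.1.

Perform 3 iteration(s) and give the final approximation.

f(x) = x³ - x² - 6x + 5
x₀ = 0.97, x₁ = 3.1

Secant formula: x_{n+1} = x_n - f(x_n)(x_n - x_{n-1})/(f(x_n) - f(x_{n-1}))

Iteration 1:
  f(0.970000) = -0.848227
  f(3.100000) = 6.581000
  x_2 = 3.100000 - 6.581000×(3.100000 - 0.970000)/(6.581000 - (-0.848227))
       = 1.213191
Iteration 2:
  f(3.100000) = 6.581000
  f(1.213191) = -1.965366
  x_3 = 1.213191 - (-1.965366)×(1.213191 - 3.100000)/(-1.965366 - 6.581000)
       = 1.647091
Iteration 3:
  f(1.213191) = -1.965366
  f(1.647091) = -3.127048
  x_4 = 1.647091 - (-3.127048)×(1.647091 - 1.213191)/(-3.127048 - (-1.965366))
       = 0.479107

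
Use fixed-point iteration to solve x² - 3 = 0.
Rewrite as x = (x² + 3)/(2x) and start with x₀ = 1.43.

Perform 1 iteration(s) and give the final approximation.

Equation: x² - 3 = 0
Fixed-point form: x = (x² + 3)/(2x)
x₀ = 1.43

x_1 = g(1.430000) = 1.763951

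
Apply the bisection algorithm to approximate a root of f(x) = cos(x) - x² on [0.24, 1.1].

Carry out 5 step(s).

f(x) = cos(x) - x²
Initial interval: [0.24, 1.1]

Iteration 1:
  c_1 = (0.240000 + 1.100000)/2 = 0.670000
  f(c_1) = f(0.670000) = 0.334922
  f(a) × f(c) ≥ 0, new interval: [0.670000, 1.100000]
Iteration 2:
  c_2 = (0.670000 + 1.100000)/2 = 0.885000
  f(c_2) = f(0.885000) = -0.149935
  f(a) × f(c) < 0, new interval: [0.670000, 0.885000]
Iteration 3:
  c_3 = (0.670000 + 0.885000)/2 = 0.777500
  f(c_3) = f(0.777500) = 0.108163
  f(a) × f(c) ≥ 0, new interval: [0.777500, 0.885000]
Iteration 4:
  c_4 = (0.777500 + 0.885000)/2 = 0.831250
  f(c_4) = f(0.831250) = -0.017024
  f(a) × f(c) < 0, new interval: [0.777500, 0.831250]
Iteration 5:
  c_5 = (0.777500 + 0.831250)/2 = 0.804375
  f(c_5) = f(0.804375) = 0.046542
  f(a) × f(c) ≥ 0, new interval: [0.804375, 0.831250]

After 5 iteration(s), the approximation is c_5 = 0.804375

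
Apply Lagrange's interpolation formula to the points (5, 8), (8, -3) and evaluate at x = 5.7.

Lagrange interpolation formula:
P(x) = Σ yᵢ × Lᵢ(x)
where Lᵢ(x) = Π_{j≠i} (x - xⱼ)/(xᵢ - xⱼ)

L_0(5.7) = (5.7 - 8)/(5 - 8) = 0.766667
L_1(5.7) = (5.7 - 5)/(8 - 5) = 0.233333

P(5.7) = 8×L_0(5.7) + (-3)×L_1(5.7)
P(5.7) = 5.433333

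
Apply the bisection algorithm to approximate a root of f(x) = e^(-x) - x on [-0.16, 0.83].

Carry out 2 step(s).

f(x) = e^(-x) - x
Initial interval: [-0.16, 0.83]

Iteration 1:
  c_1 = (-0.160000 + 0.830000)/2 = 0.335000
  f(c_1) = f(0.335000) = 0.380338
  f(a) × f(c) ≥ 0, new interval: [0.335000, 0.830000]
Iteration 2:
  c_2 = (0.335000 + 0.830000)/2 = 0.582500
  f(c_2) = f(0.582500) = -0.024000
  f(a) × f(c) < 0, new interval: [0.335000, 0.582500]

After 2 iteration(s), the approximation is c_2 = 0.582500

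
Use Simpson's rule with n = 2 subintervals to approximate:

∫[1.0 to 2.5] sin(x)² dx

f(x) = sin(x)²
a = 1.0, b = 2.5, n = 2
h = (b - a)/n = 0.750000

Simpson's rule: (h/3)[f(x₀) + 4f(x₁) + 2f(x₂) + ... + f(xₙ)]

x_0 = 1.0000, f(x_0) = 0.708073, coefficient = 1
x_1 = 1.7500, f(x_1) = 0.968228, coefficient = 4
x_2 = 2.5000, f(x_2) = 0.358169, coefficient = 1

I ≈ (0.750000/3) × 4.939156 = 1.234789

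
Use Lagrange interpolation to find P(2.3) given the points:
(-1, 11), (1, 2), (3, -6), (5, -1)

Lagrange interpolation formula:
P(x) = Σ yᵢ × Lᵢ(x)
where Lᵢ(x) = Π_{j≠i} (x - xⱼ)/(xᵢ - xⱼ)

L_0(2.3) = (2.3 - 1)/(-1 - 1) × (2.3 - 3)/(-1 - 3) × (2.3 - 5)/(-1 - 5) = -0.051188
L_1(2.3) = (2.3 - (-1))/(1 - (-1)) × (2.3 - 3)/(1 - 3) × (2.3 - 5)/(1 - 5) = 0.389813
L_2(2.3) = (2.3 - (-1))/(3 - (-1)) × (2.3 - 1)/(3 - 1) × (2.3 - 5)/(3 - 5) = 0.723937
L_3(2.3) = (2.3 - (-1))/(5 - (-1)) × (2.3 - 1)/(5 - 1) × (2.3 - 3)/(5 - 3) = -0.062563

P(2.3) = 11×L_0(2.3) + 2×L_1(2.3) + (-6)×L_2(2.3) + (-1)×L_3(2.3)
P(2.3) = -4.064500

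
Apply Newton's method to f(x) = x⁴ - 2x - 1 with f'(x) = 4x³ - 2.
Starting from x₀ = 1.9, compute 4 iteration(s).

f(x) = x⁴ - 2x - 1
f'(x) = 4x³ - 2
x₀ = 1.9

Newton-Raphson formula: x_{n+1} = x_n - f(x_n)/f'(x_n)

Iteration 1:
  f(1.900000) = 8.232100
  f'(1.900000) = 25.436000
  x_1 = 1.900000 - 8.232100/25.436000 = 1.576360
Iteration 2:
  f(1.576360) = 2.022066
  f'(1.576360) = 13.668465
  x_2 = 1.576360 - 2.022066/13.668465 = 1.428424
Iteration 3:
  f(1.428424) = 0.306361
  f'(1.428424) = 9.658190
  x_3 = 1.428424 - 0.306361/9.658190 = 1.396703
Iteration 4:
  f(1.396703) = 0.012137
  f'(1.396703) = 8.898645
  x_4 = 1.396703 - 0.012137/8.898645 = 1.395339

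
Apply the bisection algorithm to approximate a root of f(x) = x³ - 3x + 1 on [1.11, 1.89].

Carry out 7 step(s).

f(x) = x³ - 3x + 1
Initial interval: [1.11, 1.89]

Iteration 1:
  c_1 = (1.110000 + 1.890000)/2 = 1.500000
  f(c_1) = f(1.500000) = -0.125000
  f(a) × f(c) ≥ 0, new interval: [1.500000, 1.890000]
Iteration 2:
  c_2 = (1.500000 + 1.890000)/2 = 1.695000
  f(c_2) = f(1.695000) = 0.784777
  f(a) × f(c) < 0, new interval: [1.500000, 1.695000]
Iteration 3:
  c_3 = (1.500000 + 1.695000)/2 = 1.597500
  f(c_3) = f(1.597500) = 0.284330
  f(a) × f(c) < 0, new interval: [1.500000, 1.597500]
Iteration 4:
  c_4 = (1.500000 + 1.597500)/2 = 1.548750
  f(c_4) = f(1.548750) = 0.068623
  f(a) × f(c) < 0, new interval: [1.500000, 1.548750]
Iteration 5:
  c_5 = (1.500000 + 1.548750)/2 = 1.524375
  f(c_5) = f(1.524375) = -0.030906
  f(a) × f(c) ≥ 0, new interval: [1.524375, 1.548750]
Iteration 6:
  c_6 = (1.524375 + 1.548750)/2 = 1.536563
  f(c_6) = f(1.536563) = 0.018174
  f(a) × f(c) < 0, new interval: [1.524375, 1.536563]
Iteration 7:
  c_7 = (1.524375 + 1.536563)/2 = 1.530469
  f(c_7) = f(1.530469) = -0.006536
  f(a) × f(c) ≥ 0, new interval: [1.530469, 1.536563]

After 7 iteration(s), the approximation is c_7 = 1.530469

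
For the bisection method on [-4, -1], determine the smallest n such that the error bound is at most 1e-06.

We need (b-a)/2^n ≤ 1e-06
(-1 - (-4))/2^n ≤ 1e-06
3/2^n ≤ 1e-06
2^n ≥ 3000000
n ≥ log₂(3000000) = 21.52
n ≥ 22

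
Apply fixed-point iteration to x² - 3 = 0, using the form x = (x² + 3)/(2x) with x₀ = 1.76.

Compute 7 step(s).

Equation: x² - 3 = 0
Fixed-point form: x = (x² + 3)/(2x)
x₀ = 1.76

x_1 = g(1.760000) = 1.732273
x_2 = g(1.732273) = 1.732051
x_3 = g(1.732051) = 1.732051
x_4 = g(1.732051) = 1.732051
x_5 = g(1.732051) = 1.732051
x_6 = g(1.732051) = 1.732051
x_7 = g(1.732051) = 1.732051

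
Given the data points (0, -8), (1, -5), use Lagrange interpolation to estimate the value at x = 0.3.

Lagrange interpolation formula:
P(x) = Σ yᵢ × Lᵢ(x)
where Lᵢ(x) = Π_{j≠i} (x - xⱼ)/(xᵢ - xⱼ)

L_0(0.3) = (0.3 - 1)/(0 - 1) = 0.700000
L_1(0.3) = (0.3 - 0)/(1 - 0) = 0.300000

P(0.3) = (-8)×L_0(0.3) + (-5)×L_1(0.3)
P(0.3) = -7.100000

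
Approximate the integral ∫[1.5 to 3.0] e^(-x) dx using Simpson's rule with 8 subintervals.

f(x) = e^(-x)
a = 1.5, b = 3.0, n = 8
h = (b - a)/n = 0.187500

Simpson's rule: (h/3)[f(x₀) + 4f(x₁) + 2f(x₂) + ... + f(xₙ)]

x_0 = 1.5000, f(x_0) = 0.223130, coefficient = 1
x_1 = 1.6875, f(x_1) = 0.184981, coefficient = 4
x_2 = 1.8750, f(x_2) = 0.153355, coefficient = 2
x_3 = 2.0625, f(x_3) = 0.127136, coefficient = 4
x_4 = 2.2500, f(x_4) = 0.105399, coefficient = 2
x_5 = 2.4375, f(x_5) = 0.087379, coefficient = 4
x_6 = 2.6250, f(x_6) = 0.072440, coefficient = 2
x_7 = 2.8125, f(x_7) = 0.060055, coefficient = 4
x_8 = 3.0000, f(x_8) = 0.049787, coefficient = 1

I ≈ (0.187500/3) × 2.773508 = 0.173344
Exact value: 0.173343
Error: 0.000001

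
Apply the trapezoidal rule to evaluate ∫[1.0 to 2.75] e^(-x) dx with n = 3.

f(x) = e^(-x)
a = 1.0, b = 2.75, n = 3
h = (b - a)/n = 0.583333

Trapezoidal rule: (h/2)[f(x₀) + 2f(x₁) + 2f(x₂) + ... + f(xₙ)]

x_0 = 1.0000, f(x_0) = 0.367879, coefficient = 1
x_1 = 1.5833, f(x_1) = 0.205290, coefficient = 2
x_2 = 2.1667, f(x_2) = 0.114559, coefficient = 2
x_3 = 2.7500, f(x_3) = 0.063928, coefficient = 1

I ≈ (0.583333/2) × 1.071504 = 0.312522
Exact value: 0.303952
Error: 0.008571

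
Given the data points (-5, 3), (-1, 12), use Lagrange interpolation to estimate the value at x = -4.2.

Lagrange interpolation formula:
P(x) = Σ yᵢ × Lᵢ(x)
where Lᵢ(x) = Π_{j≠i} (x - xⱼ)/(xᵢ - xⱼ)

L_0(-4.2) = (-4.2 - (-1))/(-5 - (-1)) = 0.800000
L_1(-4.2) = (-4.2 - (-5))/(-1 - (-5)) = 0.200000

P(-4.2) = 3×L_0(-4.2) + 12×L_1(-4.2)
P(-4.2) = 4.800000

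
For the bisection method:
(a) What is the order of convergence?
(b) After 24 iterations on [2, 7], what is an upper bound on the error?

(a) Bisection has linear (order 1) convergence; the error is halved each step.

(b) Error bound = (b-a)/2^n = (7 - 2)/2^{24}
    = 5/2^{24}

(a) 1 (linear); (b) error ≤ 2.98e-07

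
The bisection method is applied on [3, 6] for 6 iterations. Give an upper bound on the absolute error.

Bisection error bound: |error| ≤ (b-a)/2^n
|error| ≤ (6 - 3)/2^6 = 3/2^6
|error| ≤ 0.0468750000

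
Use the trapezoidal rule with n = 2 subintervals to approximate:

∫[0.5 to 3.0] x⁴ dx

f(x) = x⁴
a = 0.5, b = 3.0, n = 2
h = (b - a)/n = 1.250000

Trapezoidal rule: (h/2)[f(x₀) + 2f(x₁) + 2f(x₂) + ... + f(xₙ)]

x_0 = 0.5000, f(x_0) = 0.062500, coefficient = 1
x_1 = 1.7500, f(x_1) = 9.378906, coefficient = 2
x_2 = 3.0000, f(x_2) = 81.000000, coefficient = 1

I ≈ (1.250000/2) × 99.820312 = 62.387695
Exact value: 48.593750
Error: 13.793945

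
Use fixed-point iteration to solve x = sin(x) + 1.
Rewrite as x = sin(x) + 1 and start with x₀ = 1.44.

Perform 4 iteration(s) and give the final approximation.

Equation: x = sin(x) + 1
Fixed-point form: x = sin(x) + 1
x₀ = 1.44

x_1 = g(1.440000) = 1.991458
x_2 = g(1.991458) = 1.912819
x_3 = g(1.912819) = 1.942078
x_4 = g(1.942078) = 1.931863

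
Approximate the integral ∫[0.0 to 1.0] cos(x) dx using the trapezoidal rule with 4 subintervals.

f(x) = cos(x)
a = 0.0, b = 1.0, n = 4
h = (b - a)/n = 0.250000

Trapezoidal rule: (h/2)[f(x₀) + 2f(x₁) + 2f(x₂) + ... + f(xₙ)]

x_0 = 0.0000, f(x_0) = 1.000000, coefficient = 1
x_1 = 0.2500, f(x_1) = 0.968912, coefficient = 2
x_2 = 0.5000, f(x_2) = 0.877583, coefficient = 2
x_3 = 0.7500, f(x_3) = 0.731689, coefficient = 2
x_4 = 1.0000, f(x_4) = 0.540302, coefficient = 1

I ≈ (0.250000/2) × 6.696670 = 0.837084
Exact value: 0.841471
Error: 0.004387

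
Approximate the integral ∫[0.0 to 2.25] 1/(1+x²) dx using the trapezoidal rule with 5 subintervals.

f(x) = 1/(1+x²)
a = 0.0, b = 2.25, n = 5
h = (b - a)/n = 0.450000

Trapezoidal rule: (h/2)[f(x₀) + 2f(x₁) + 2f(x₂) + ... + f(xₙ)]

x_0 = 0.0000, f(x_0) = 1.000000, coefficient = 1
x_1 = 0.4500, f(x_1) = 0.831601, coefficient = 2
x_2 = 0.9000, f(x_2) = 0.552486, coefficient = 2
x_3 = 1.3500, f(x_3) = 0.354296, coefficient = 2
x_4 = 1.8000, f(x_4) = 0.235849, coefficient = 2
x_5 = 2.2500, f(x_5) = 0.164948, coefficient = 1

I ≈ (0.450000/2) × 5.113412 = 1.150518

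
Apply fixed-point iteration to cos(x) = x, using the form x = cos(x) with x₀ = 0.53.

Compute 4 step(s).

Equation: cos(x) = x
Fixed-point form: x = cos(x)
x₀ = 0.53

x_1 = g(0.530000) = 0.862807
x_2 = g(0.862807) = 0.650308
x_3 = g(0.650308) = 0.795898
x_4 = g(0.795898) = 0.699644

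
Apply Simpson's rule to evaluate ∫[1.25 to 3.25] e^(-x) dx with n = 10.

f(x) = e^(-x)
a = 1.25, b = 3.25, n = 10
h = (b - a)/n = 0.200000

Simpson's rule: (h/3)[f(x₀) + 4f(x₁) + 2f(x₂) + ... + f(xₙ)]

x_0 = 1.2500, f(x_0) = 0.286505, coefficient = 1
x_1 = 1.4500, f(x_1) = 0.234570, coefficient = 4
x_2 = 1.6500, f(x_2) = 0.192050, coefficient = 2
x_3 = 1.8500, f(x_3) = 0.157237, coefficient = 4
x_4 = 2.0500, f(x_4) = 0.128735, coefficient = 2
x_5 = 2.2500, f(x_5) = 0.105399, coefficient = 4
x_6 = 2.4500, f(x_6) = 0.086294, coefficient = 2
x_7 = 2.6500, f(x_7) = 0.070651, coefficient = 4
x_8 = 2.8500, f(x_8) = 0.057844, coefficient = 2
x_9 = 3.0500, f(x_9) = 0.047359, coefficient = 4
x_10 = 3.2500, f(x_10) = 0.038774, coefficient = 1

I ≈ (0.200000/3) × 3.715992 = 0.247733
Exact value: 0.247731
Error: 0.000002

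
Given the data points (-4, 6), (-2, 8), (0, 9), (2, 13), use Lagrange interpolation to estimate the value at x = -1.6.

Lagrange interpolation formula:
P(x) = Σ yᵢ × Lᵢ(x)
where Lᵢ(x) = Π_{j≠i} (x - xⱼ)/(xᵢ - xⱼ)

L_0(-1.6) = (-1.6 - (-2))/(-4 - (-2)) × (-1.6 - 0)/(-4 - 0) × (-1.6 - 2)/(-4 - 2) = -0.048000
L_1(-1.6) = (-1.6 - (-4))/(-2 - (-4)) × (-1.6 - 0)/(-2 - 0) × (-1.6 - 2)/(-2 - 2) = 0.864000
L_2(-1.6) = (-1.6 - (-4))/(0 - (-4)) × (-1.6 - (-2))/(0 - (-2)) × (-1.6 - 2)/(0 - 2) = 0.216000
L_3(-1.6) = (-1.6 - (-4))/(2 - (-4)) × (-1.6 - (-2))/(2 - (-2)) × (-1.6 - 0)/(2 - 0) = -0.032000

P(-1.6) = 6×L_0(-1.6) + 8×L_1(-1.6) + 9×L_2(-1.6) + 13×L_3(-1.6)
P(-1.6) = 8.152000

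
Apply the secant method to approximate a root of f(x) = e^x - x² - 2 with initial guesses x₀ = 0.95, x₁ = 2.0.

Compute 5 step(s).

f(x) = e^x - x² - 2
x₀ = 0.95, x₁ = 2.0

Secant formula: x_{n+1} = x_n - f(x_n)(x_n - x_{n-1})/(f(x_n) - f(x_{n-1}))

Iteration 1:
  f(0.950000) = -0.316790
  f(2.000000) = 1.389056
  x_2 = 2.000000 - 1.389056×(2.000000 - 0.950000)/(1.389056 - (-0.316790))
       = 1.144994
Iteration 2:
  f(2.000000) = 1.389056
  f(1.144994) = -0.168589
  x_3 = 1.144994 - (-0.168589)×(1.144994 - 2.000000)/(-0.168589 - 1.389056)
       = 1.237534
Iteration 3:
  f(1.144994) = -0.168589
  f(1.237534) = -0.084388
  x_4 = 1.237534 - (-0.084388)×(1.237534 - 1.144994)/(-0.084388 - (-0.168589))
       = 1.330280
Iteration 4:
  f(1.237534) = -0.084388
  f(1.330280) = 0.012457
  x_5 = 1.330280 - 0.012457×(1.330280 - 1.237534)/(0.012457 - (-0.084388))
       = 1.318350
Iteration 5:
  f(1.330280) = 0.012457
  f(1.318350) = -0.000797
  x_6 = 1.318350 - (-0.000797)×(1.318350 - 1.330280)/(-0.000797 - 0.012457)
       = 1.319067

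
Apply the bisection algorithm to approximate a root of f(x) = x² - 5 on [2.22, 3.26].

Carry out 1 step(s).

f(x) = x² - 5
Initial interval: [2.22, 3.26]

Iteration 1:
  c_1 = (2.220000 + 3.260000)/2 = 2.740000
  f(c_1) = f(2.740000) = 2.507600
  f(a) × f(c) < 0, new interval: [2.220000, 2.740000]

After 1 iteration(s), the approximation is c_1 = 2.740000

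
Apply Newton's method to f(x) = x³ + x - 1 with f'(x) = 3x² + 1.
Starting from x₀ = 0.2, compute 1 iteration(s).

f(x) = x³ + x - 1
f'(x) = 3x² + 1
x₀ = 0.2

Newton-Raphson formula: x_{n+1} = x_n - f(x_n)/f'(x_n)

Iteration 1:
  f(0.200000) = -0.792000
  f'(0.200000) = 1.120000
  x_1 = 0.200000 - (-0.792000)/1.120000 = 0.907143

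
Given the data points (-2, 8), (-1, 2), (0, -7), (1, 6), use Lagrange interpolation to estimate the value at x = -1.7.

Lagrange interpolation formula:
P(x) = Σ yᵢ × Lᵢ(x)
where Lᵢ(x) = Π_{j≠i} (x - xⱼ)/(xᵢ - xⱼ)

L_0(-1.7) = (-1.7 - (-1))/(-2 - (-1)) × (-1.7 - 0)/(-2 - 0) × (-1.7 - 1)/(-2 - 1) = 0.535500
L_1(-1.7) = (-1.7 - (-2))/(-1 - (-2)) × (-1.7 - 0)/(-1 - 0) × (-1.7 - 1)/(-1 - 1) = 0.688500
L_2(-1.7) = (-1.7 - (-2))/(0 - (-2)) × (-1.7 - (-1))/(0 - (-1)) × (-1.7 - 1)/(0 - 1) = -0.283500
L_3(-1.7) = (-1.7 - (-2))/(1 - (-2)) × (-1.7 - (-1))/(1 - (-1)) × (-1.7 - 0)/(1 - 0) = 0.059500

P(-1.7) = 8×L_0(-1.7) + 2×L_1(-1.7) + (-7)×L_2(-1.7) + 6×L_3(-1.7)
P(-1.7) = 8.002500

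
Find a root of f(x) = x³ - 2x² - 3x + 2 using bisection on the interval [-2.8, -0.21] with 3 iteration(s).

f(x) = x³ - 2x² - 3x + 2
Initial interval: [-2.8, -0.21]

Iteration 1:
  c_1 = (-2.800000 + (-0.210000))/2 = -1.505000
  f(c_1) = f(-1.505000) = -1.423913
  f(a) × f(c) ≥ 0, new interval: [-1.505000, -0.210000]
Iteration 2:
  c_2 = (-1.505000 + (-0.210000))/2 = -0.857500
  f(c_2) = f(-0.857500) = 2.471362
  f(a) × f(c) < 0, new interval: [-1.505000, -0.857500]
Iteration 3:
  c_3 = (-1.505000 + (-0.857500))/2 = -1.181250
  f(c_3) = f(-1.181250) = 1.104788
  f(a) × f(c) < 0, new interval: [-1.505000, -1.181250]

After 3 iteration(s), the approximation is c_3 = -1.181250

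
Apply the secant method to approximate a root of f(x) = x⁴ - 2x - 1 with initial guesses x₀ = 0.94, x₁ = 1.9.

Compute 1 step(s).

f(x) = x⁴ - 2x - 1
x₀ = 0.94, x₁ = 1.9

Secant formula: x_{n+1} = x_n - f(x_n)(x_n - x_{n-1})/(f(x_n) - f(x_{n-1}))

Iteration 1:
  f(0.940000) = -2.099251
  f(1.900000) = 8.232100
  x_2 = 1.900000 - 8.232100×(1.900000 - 0.940000)/(8.232100 - (-2.099251))
       = 1.135065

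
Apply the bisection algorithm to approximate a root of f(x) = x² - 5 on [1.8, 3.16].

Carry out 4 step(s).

f(x) = x² - 5
Initial interval: [1.8, 3.16]

Iteration 1:
  c_1 = (1.800000 + 3.160000)/2 = 2.480000
  f(c_1) = f(2.480000) = 1.150400
  f(a) × f(c) < 0, new interval: [1.800000, 2.480000]
Iteration 2:
  c_2 = (1.800000 + 2.480000)/2 = 2.140000
  f(c_2) = f(2.140000) = -0.420400
  f(a) × f(c) ≥ 0, new interval: [2.140000, 2.480000]
Iteration 3:
  c_3 = (2.140000 + 2.480000)/2 = 2.310000
  f(c_3) = f(2.310000) = 0.336100
  f(a) × f(c) < 0, new interval: [2.140000, 2.310000]
Iteration 4:
  c_4 = (2.140000 + 2.310000)/2 = 2.225000
  f(c_4) = f(2.225000) = -0.049375
  f(a) × f(c) ≥ 0, new interval: [2.225000, 2.310000]

After 4 iteration(s), the approximation is c_4 = 2.225000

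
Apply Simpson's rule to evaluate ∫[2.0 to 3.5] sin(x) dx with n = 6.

f(x) = sin(x)
a = 2.0, b = 3.5, n = 6
h = (b - a)/n = 0.250000

Simpson's rule: (h/3)[f(x₀) + 4f(x₁) + 2f(x₂) + ... + f(xₙ)]

x_0 = 2.0000, f(x_0) = 0.909297, coefficient = 1
x_1 = 2.2500, f(x_1) = 0.778073, coefficient = 4
x_2 = 2.5000, f(x_2) = 0.598472, coefficient = 2
x_3 = 2.7500, f(x_3) = 0.381661, coefficient = 4
x_4 = 3.0000, f(x_4) = 0.141120, coefficient = 2
x_5 = 3.2500, f(x_5) = -0.108195, coefficient = 4
x_6 = 3.5000, f(x_6) = -0.350783, coefficient = 1

I ≈ (0.250000/3) × 6.243855 = 0.520321
Exact value: 0.520310
Error: 0.000011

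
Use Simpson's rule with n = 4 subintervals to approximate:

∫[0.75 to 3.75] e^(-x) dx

f(x) = e^(-x)
a = 0.75, b = 3.75, n = 4
h = (b - a)/n = 0.750000

Simpson's rule: (h/3)[f(x₀) + 4f(x₁) + 2f(x₂) + ... + f(xₙ)]

x_0 = 0.7500, f(x_0) = 0.472367, coefficient = 1
x_1 = 1.5000, f(x_1) = 0.223130, coefficient = 4
x_2 = 2.2500, f(x_2) = 0.105399, coefficient = 2
x_3 = 3.0000, f(x_3) = 0.049787, coefficient = 4
x_4 = 3.7500, f(x_4) = 0.023518, coefficient = 1

I ≈ (0.750000/3) × 1.798352 = 0.449588
Exact value: 0.448849
Error: 0.000739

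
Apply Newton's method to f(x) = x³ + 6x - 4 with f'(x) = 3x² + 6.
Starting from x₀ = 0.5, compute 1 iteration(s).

f(x) = x³ + 6x - 4
f'(x) = 3x² + 6
x₀ = 0.5

Newton-Raphson formula: x_{n+1} = x_n - f(x_n)/f'(x_n)

Iteration 1:
  f(0.500000) = -0.875000
  f'(0.500000) = 6.750000
  x_1 = 0.500000 - (-0.875000)/6.750000 = 0.629630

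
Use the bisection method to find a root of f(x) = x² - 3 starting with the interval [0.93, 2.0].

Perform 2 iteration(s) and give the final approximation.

f(x) = x² - 3
Initial interval: [0.93, 2.0]

Iteration 1:
  c_1 = (0.930000 + 2.000000)/2 = 1.465000
  f(c_1) = f(1.465000) = -0.853775
  f(a) × f(c) ≥ 0, new interval: [1.465000, 2.000000]
Iteration 2:
  c_2 = (1.465000 + 2.000000)/2 = 1.732500
  f(c_2) = f(1.732500) = 0.001556
  f(a) × f(c) < 0, new interval: [1.465000, 1.732500]

After 2 iteration(s), the approximation is c_2 = 1.732500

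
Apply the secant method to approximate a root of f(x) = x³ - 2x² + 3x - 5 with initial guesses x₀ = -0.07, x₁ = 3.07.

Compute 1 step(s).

f(x) = x³ - 2x² + 3x - 5
x₀ = -0.07, x₁ = 3.07

Secant formula: x_{n+1} = x_n - f(x_n)(x_n - x_{n-1})/(f(x_n) - f(x_{n-1}))

Iteration 1:
  f(-0.070000) = -5.220143
  f(3.070000) = 14.294643
  x_2 = 3.070000 - 14.294643×(3.070000 - (-0.070000))/(14.294643 - (-5.220143))
       = 0.769940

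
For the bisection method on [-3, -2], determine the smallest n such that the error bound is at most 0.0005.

We need (b-a)/2^n ≤ 0.0005
(-2 - (-3))/2^n ≤ 0.0005
1/2^n ≤ 0.0005
2^n ≥ 2000
n ≥ log₂(2000) = 10.97
n ≥ 11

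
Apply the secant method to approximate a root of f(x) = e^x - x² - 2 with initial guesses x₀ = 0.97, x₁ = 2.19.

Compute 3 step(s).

f(x) = e^x - x² - 2
x₀ = 0.97, x₁ = 2.19

Secant formula: x_{n+1} = x_n - f(x_n)(x_n - x_{n-1})/(f(x_n) - f(x_{n-1}))

Iteration 1:
  f(0.970000) = -0.302956
  f(2.190000) = 2.139113
  x_2 = 2.190000 - 2.139113×(2.190000 - 0.970000)/(2.139113 - (-0.302956))
       = 1.121349
Iteration 2:
  f(2.190000) = 2.139113
  f(1.121349) = -0.188432
  x_3 = 1.121349 - (-0.188432)×(1.121349 - 2.190000)/(-0.188432 - 2.139113)
       = 1.207865
Iteration 3:
  f(1.121349) = -0.188432
  f(1.207865) = -0.112606
  x_4 = 1.207865 - (-0.112606)×(1.207865 - 1.121349)/(-0.112606 - (-0.188432))
       = 1.336344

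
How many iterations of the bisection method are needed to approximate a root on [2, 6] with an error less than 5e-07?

We need (b-a)/2^n ≤ 5e-07
(6 - 2)/2^n ≤ 5e-07
4/2^n ≤ 5e-07
2^n ≥ 8000000
n ≥ log₂(8000000) = 22.93
n ≥ 23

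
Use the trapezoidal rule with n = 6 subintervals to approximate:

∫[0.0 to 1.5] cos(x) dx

f(x) = cos(x)
a = 0.0, b = 1.5, n = 6
h = (b - a)/n = 0.250000

Trapezoidal rule: (h/2)[f(x₀) + 2f(x₁) + 2f(x₂) + ... + f(xₙ)]

x_0 = 0.0000, f(x_0) = 1.000000, coefficient = 1
x_1 = 0.2500, f(x_1) = 0.968912, coefficient = 2
x_2 = 0.5000, f(x_2) = 0.877583, coefficient = 2
x_3 = 0.7500, f(x_3) = 0.731689, coefficient = 2
x_4 = 1.0000, f(x_4) = 0.540302, coefficient = 2
x_5 = 1.2500, f(x_5) = 0.315322, coefficient = 2
x_6 = 1.5000, f(x_6) = 0.070737, coefficient = 1

I ≈ (0.250000/2) × 7.938354 = 0.992294
Exact value: 0.997495
Error: 0.005201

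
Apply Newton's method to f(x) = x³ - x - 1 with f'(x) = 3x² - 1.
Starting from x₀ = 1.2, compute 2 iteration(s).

f(x) = x³ - x - 1
f'(x) = 3x² - 1
x₀ = 1.2

Newton-Raphson formula: x_{n+1} = x_n - f(x_n)/f'(x_n)

Iteration 1:
  f(1.200000) = -0.472000
  f'(1.200000) = 3.320000
  x_1 = 1.200000 - (-0.472000)/3.320000 = 1.342169
Iteration 2:
  f(1.342169) = 0.075636
  f'(1.342169) = 4.404250
  x_2 = 1.342169 - 0.075636/4.404250 = 1.324995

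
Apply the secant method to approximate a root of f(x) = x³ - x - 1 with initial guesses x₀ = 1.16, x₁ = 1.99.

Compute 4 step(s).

f(x) = x³ - x - 1
x₀ = 1.16, x₁ = 1.99

Secant formula: x_{n+1} = x_n - f(x_n)(x_n - x_{n-1})/(f(x_n) - f(x_{n-1}))

Iteration 1:
  f(1.160000) = -0.599104
  f(1.990000) = 4.890599
  x_2 = 1.990000 - 4.890599×(1.990000 - 1.160000)/(4.890599 - (-0.599104))
       = 1.250580
Iteration 2:
  f(1.990000) = 4.890599
  f(1.250580) = -0.294736
  x_3 = 1.250580 - (-0.294736)×(1.250580 - 1.990000)/(-0.294736 - 4.890599)
       = 1.292609
Iteration 3:
  f(1.250580) = -0.294736
  f(1.292609) = -0.132870
  x_4 = 1.292609 - (-0.132870)×(1.292609 - 1.250580)/(-0.132870 - (-0.294736))
       = 1.327109
Iteration 4:
  f(1.292609) = -0.132870
  f(1.327109) = 0.010219
  x_5 = 1.327109 - 0.010219×(1.327109 - 1.292609)/(0.010219 - (-0.132870))
       = 1.324645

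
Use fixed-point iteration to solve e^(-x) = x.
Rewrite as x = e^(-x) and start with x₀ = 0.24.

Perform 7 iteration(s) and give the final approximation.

Equation: e^(-x) = x
Fixed-point form: x = e^(-x)
x₀ = 0.24

x_1 = g(0.240000) = 0.786628
x_2 = g(0.786628) = 0.455378
x_3 = g(0.455378) = 0.634208
x_4 = g(0.634208) = 0.530355
x_5 = g(0.530355) = 0.588396
x_6 = g(0.588396) = 0.555217
x_7 = g(0.555217) = 0.573948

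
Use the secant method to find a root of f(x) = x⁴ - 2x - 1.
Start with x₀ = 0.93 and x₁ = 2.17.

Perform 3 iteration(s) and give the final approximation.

f(x) = x⁴ - 2x - 1
x₀ = 0.93, x₁ = 2.17

Secant formula: x_{n+1} = x_n - f(x_n)(x_n - x_{n-1})/(f(x_n) - f(x_{n-1}))

Iteration 1:
  f(0.930000) = -2.111948
  f(2.170000) = 16.833739
  x_2 = 2.170000 - 16.833739×(2.170000 - 0.930000)/(16.833739 - (-2.111948))
       = 1.068228
Iteration 2:
  f(2.170000) = 16.833739
  f(1.068228) = -1.834323
  x_3 = 1.068228 - (-1.834323)×(1.068228 - 2.170000)/(-1.834323 - 16.833739)
       = 1.176488
Iteration 3:
  f(1.068228) = -1.834323
  f(1.176488) = -1.437178
  x_4 = 1.176488 - (-1.437178)×(1.176488 - 1.068228)/(-1.437178 - (-1.834323))
       = 1.568257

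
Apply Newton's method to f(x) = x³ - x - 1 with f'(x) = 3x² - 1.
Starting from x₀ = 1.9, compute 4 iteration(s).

f(x) = x³ - x - 1
f'(x) = 3x² - 1
x₀ = 1.9

Newton-Raphson formula: x_{n+1} = x_n - f(x_n)/f'(x_n)

Iteration 1:
  f(1.900000) = 3.959000
  f'(1.900000) = 9.830000
  x_1 = 1.900000 - 3.959000/9.830000 = 1.497253
Iteration 2:
  f(1.497253) = 0.859240
  f'(1.497253) = 5.725302
  x_2 = 1.497253 - 0.859240/5.725302 = 1.347176
Iteration 3:
  f(1.347176) = 0.097789
  f'(1.347176) = 4.444646
  x_3 = 1.347176 - 0.097789/4.444646 = 1.325174
Iteration 4:
  f(1.325174) = 0.001946
  f'(1.325174) = 4.268258
  x_4 = 1.325174 - 0.001946/4.268258 = 1.324718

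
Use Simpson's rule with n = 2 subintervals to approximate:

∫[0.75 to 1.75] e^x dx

f(x) = e^x
a = 0.75, b = 1.75, n = 2
h = (b - a)/n = 0.500000

Simpson's rule: (h/3)[f(x₀) + 4f(x₁) + 2f(x₂) + ... + f(xₙ)]

x_0 = 0.7500, f(x_0) = 2.117000, coefficient = 1
x_1 = 1.2500, f(x_1) = 3.490343, coefficient = 4
x_2 = 1.7500, f(x_2) = 5.754603, coefficient = 1

I ≈ (0.500000/3) × 21.832975 = 3.638829
Exact value: 3.637603
Error: 0.001226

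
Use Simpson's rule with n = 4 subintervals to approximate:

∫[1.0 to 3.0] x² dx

f(x) = x²
a = 1.0, b = 3.0, n = 4
h = (b - a)/n = 0.500000

Simpson's rule: (h/3)[f(x₀) + 4f(x₁) + 2f(x₂) + ... + f(xₙ)]

x_0 = 1.0000, f(x_0) = 1.000000, coefficient = 1
x_1 = 1.5000, f(x_1) = 2.250000, coefficient = 4
x_2 = 2.0000, f(x_2) = 4.000000, coefficient = 2
x_3 = 2.5000, f(x_3) = 6.250000, coefficient = 4
x_4 = 3.0000, f(x_4) = 9.000000, coefficient = 1

I ≈ (0.500000/3) × 52.000000 = 8.666667
Exact value: 8.666667
Error: 0.000000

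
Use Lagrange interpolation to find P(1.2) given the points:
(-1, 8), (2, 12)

Lagrange interpolation formula:
P(x) = Σ yᵢ × Lᵢ(x)
where Lᵢ(x) = Π_{j≠i} (x - xⱼ)/(xᵢ - xⱼ)

L_0(1.2) = (1.2 - 2)/(-1 - 2) = 0.266667
L_1(1.2) = (1.2 - (-1))/(2 - (-1)) = 0.733333

P(1.2) = 8×L_0(1.2) + 12×L_1(1.2)
P(1.2) = 10.933333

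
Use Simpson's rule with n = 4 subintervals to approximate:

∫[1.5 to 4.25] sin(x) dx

f(x) = sin(x)
a = 1.5, b = 4.25, n = 4
h = (b - a)/n = 0.687500

Simpson's rule: (h/3)[f(x₀) + 4f(x₁) + 2f(x₂) + ... + f(xₙ)]

x_0 = 1.5000, f(x_0) = 0.997495, coefficient = 1
x_1 = 2.1875, f(x_1) = 0.815789, coefficient = 4
x_2 = 2.8750, f(x_2) = 0.263446, coefficient = 2
x_3 = 3.5625, f(x_3) = -0.408589, coefficient = 4
x_4 = 4.2500, f(x_4) = -0.894989, coefficient = 1

I ≈ (0.687500/3) × 2.258200 = 0.517504
Exact value: 0.516825
Error: 0.000679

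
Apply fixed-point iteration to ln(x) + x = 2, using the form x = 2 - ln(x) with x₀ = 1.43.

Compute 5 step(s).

Equation: ln(x) + x = 2
Fixed-point form: x = 2 - ln(x)
x₀ = 1.43

x_1 = g(1.430000) = 1.642326
x_2 = g(1.642326) = 1.503887
x_3 = g(1.503887) = 1.591947
x_4 = g(1.591947) = 1.535042
x_5 = g(1.535042) = 1.571442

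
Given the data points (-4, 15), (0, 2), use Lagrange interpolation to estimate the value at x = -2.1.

Lagrange interpolation formula:
P(x) = Σ yᵢ × Lᵢ(x)
where Lᵢ(x) = Π_{j≠i} (x - xⱼ)/(xᵢ - xⱼ)

L_0(-2.1) = (-2.1 - 0)/(-4 - 0) = 0.525000
L_1(-2.1) = (-2.1 - (-4))/(0 - (-4)) = 0.475000

P(-2.1) = 15×L_0(-2.1) + 2×L_1(-2.1)
P(-2.1) = 8.825000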